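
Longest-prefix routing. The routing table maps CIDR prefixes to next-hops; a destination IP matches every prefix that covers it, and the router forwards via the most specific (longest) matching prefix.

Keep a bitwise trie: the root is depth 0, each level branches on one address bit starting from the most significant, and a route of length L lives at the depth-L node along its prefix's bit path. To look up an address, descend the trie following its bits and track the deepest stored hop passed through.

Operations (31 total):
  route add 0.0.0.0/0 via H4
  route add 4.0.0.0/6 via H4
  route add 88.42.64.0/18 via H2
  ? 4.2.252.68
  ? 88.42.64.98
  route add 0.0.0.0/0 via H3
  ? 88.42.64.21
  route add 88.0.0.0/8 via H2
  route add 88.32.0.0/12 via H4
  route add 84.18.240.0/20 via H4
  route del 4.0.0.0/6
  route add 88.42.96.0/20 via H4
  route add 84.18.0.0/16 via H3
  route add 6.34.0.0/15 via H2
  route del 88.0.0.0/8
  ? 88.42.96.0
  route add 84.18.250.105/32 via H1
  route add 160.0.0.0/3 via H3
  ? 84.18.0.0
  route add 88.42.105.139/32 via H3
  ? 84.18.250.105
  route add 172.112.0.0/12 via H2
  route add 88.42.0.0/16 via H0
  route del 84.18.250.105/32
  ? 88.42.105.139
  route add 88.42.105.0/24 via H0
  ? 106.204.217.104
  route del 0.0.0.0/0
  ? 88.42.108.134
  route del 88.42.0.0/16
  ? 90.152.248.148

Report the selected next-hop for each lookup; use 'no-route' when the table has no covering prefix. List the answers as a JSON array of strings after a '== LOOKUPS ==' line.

Process each operation:
  add 0.0.0.0/0 -> H4 at depth 0
  add 4.0.0.0/6 -> H4 at depth 6
  add 88.42.64.0/18 -> H2 at depth 18
  ? 4.2.252.68  path d0:H4→d1:-→d2:-→d3:-→d4:-→d5:-→d6:H4  best=H4
  ? 88.42.64.98  path d0:H4→d1:-→d2:-→d3:-→d4:-→d5:-→d6:-→d7:-→d8:-→d9:-→d10:-→d11:-→d12:-→d13:-→d14:-→d15:-→d16:-→d17:-→d18:H2  best=H2
  add 0.0.0.0/0 -> H3 at depth 0
  ? 88.42.64.21  path d0:H3→d1:-→d2:-→d3:-→d4:-→d5:-→d6:-→d7:-→d8:-→d9:-→d10:-→d11:-→d12:-→d13:-→d14:-→d15:-→d16:-→d17:-→d18:H2  best=H2
  add 88.0.0.0/8 -> H2 at depth 8
  add 88.32.0.0/12 -> H4 at depth 12
  add 84.18.240.0/20 -> H4 at depth 20
  - 4.0.0.0/6 clear@6
  add 88.42.96.0/20 -> H4 at depth 20
  add 84.18.0.0/16 -> H3 at depth 16
  add 6.34.0.0/15 -> H2 at depth 15
  - 88.0.0.0/8 clear@8
  ? 88.42.96.0  path d0:H3→d1:-→d2:-→d3:-→d4:-→d5:-→d6:-→d7:-→d8:-→d9:-→d10:-→d11:-→d12:H4→d13:-→d14:-→d15:-→d16:-→d17:-→d18:H2→d19:-→d20:H4  best=H4
  add 84.18.250.105/32 -> H1 at depth 32
  add 160.0.0.0/3 -> H3 at depth 3
  ? 84.18.0.0  path d0:H3→d1:-→d2:-→d3:-→d4:-→d5:-→d6:-→d7:-→d8:-→d9:-→d10:-→d11:-→d12:-→d13:-→d14:-→d15:-→d16:H3  best=H3
  add 88.42.105.139/32 -> H3 at depth 32
  ? 84.18.250.105  path d0:H3→d1:-→d2:-→d3:-→d4:-→d5:-→d6:-→d7:-→d8:-→d9:-→d10:-→d11:-→d12:-→d13:-→d14:-→d15:-→d16:H3→d17:-→d18:-→d19:-→d20:H4→d21:-→d22:-→d23:-→d24:-→d25:-→d26:-→d27:-→d28:-→d29:-→d30:-→d31:-→d32:H1  best=H1
  add 172.112.0.0/12 -> H2 at depth 12
  add 88.42.0.0/16 -> H0 at depth 16
  - 84.18.250.105/32 clear@32
  ? 88.42.105.139  path d0:H3→d1:-→d2:-→d3:-→d4:-→d5:-→d6:-→d7:-→d8:-→d9:-→d10:-→d11:-→d12:H4→d13:-→d14:-→d15:-→d16:H0→d17:-→d18:H2→d19:-→d20:H4→d21:-→d22:-→d23:-→d24:-→d25:-→d26:-→d27:-→d28:-→d29:-→d30:-→d31:-→d32:H3  best=H3
  add 88.42.105.0/24 -> H0 at depth 24
  ? 106.204.217.104  path d0:H3→d1:-→d2:-  best=H3
  - 0.0.0.0/0 clear@0
  ? 88.42.108.134  path d0:-→d1:-→d2:-→d3:-→d4:-→d5:-→d6:-→d7:-→d8:-→d9:-→d10:-→d11:-→d12:H4→d13:-→d14:-→d15:-→d16:H0→d17:-→d18:H2→d19:-→d20:H4→d21:-  best=H4
  - 88.42.0.0/16 clear@16
  ? 90.152.248.148  path d0:-→d1:-→d2:-→d3:-→d4:-→d5:-→d6:-  best=no-route

== LOOKUPS ==
["H4","H2","H2","H4","H3","H1","H3","H3","H4","no-route"]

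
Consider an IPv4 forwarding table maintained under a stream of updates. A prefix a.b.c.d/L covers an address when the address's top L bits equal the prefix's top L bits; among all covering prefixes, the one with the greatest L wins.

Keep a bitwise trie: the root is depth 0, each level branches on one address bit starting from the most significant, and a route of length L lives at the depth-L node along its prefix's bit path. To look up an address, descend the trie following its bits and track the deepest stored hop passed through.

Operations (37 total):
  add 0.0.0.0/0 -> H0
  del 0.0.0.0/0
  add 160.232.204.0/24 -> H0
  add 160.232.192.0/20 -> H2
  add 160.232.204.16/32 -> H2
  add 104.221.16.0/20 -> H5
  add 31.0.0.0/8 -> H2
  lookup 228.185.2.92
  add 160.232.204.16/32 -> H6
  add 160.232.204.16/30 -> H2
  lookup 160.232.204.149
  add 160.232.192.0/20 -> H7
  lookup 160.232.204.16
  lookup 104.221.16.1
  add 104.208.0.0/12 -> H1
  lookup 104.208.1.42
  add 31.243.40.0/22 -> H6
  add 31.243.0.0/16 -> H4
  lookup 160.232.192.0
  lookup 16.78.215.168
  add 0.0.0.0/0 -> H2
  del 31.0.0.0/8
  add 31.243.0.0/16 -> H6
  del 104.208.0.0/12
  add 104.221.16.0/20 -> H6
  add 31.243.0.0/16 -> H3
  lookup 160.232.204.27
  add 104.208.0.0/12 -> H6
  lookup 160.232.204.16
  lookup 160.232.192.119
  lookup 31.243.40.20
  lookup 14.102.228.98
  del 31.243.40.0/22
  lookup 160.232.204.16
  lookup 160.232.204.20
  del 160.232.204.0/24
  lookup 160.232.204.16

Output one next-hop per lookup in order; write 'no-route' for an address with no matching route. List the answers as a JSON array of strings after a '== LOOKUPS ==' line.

Process each operation:
  add 0.0.0.0/0 -> H0 at depth 0
  del 0.0.0.0/0 (clear depth 0)
  add 160.232.204.0/24 -> H0 at depth 24
  add 160.232.192.0/20 -> H2 at depth 20
  add 160.232.204.16/32 -> H2 at depth 32
  add 104.221.16.0/20 -> H5 at depth 20
  add 31.0.0.0/8 -> H2 at depth 8
  lookup 228.185.2.92: bits 1 walk d0:-→d1:- -> no-route
  add 160.232.204.16/32 -> H6 at depth 32
  add 160.232.204.16/30 -> H2 at depth 30
  lookup 160.232.204.149: bits 101000001110100011001100 walk d0:-→d1:-→d2:-→d3:-→d4:-→d5:-→d6:-→d7:-→d8:-→d9:-→d10:-→d11:-→d12:-→d13:-→d14:-→d15:-→d16:-→d17:-→d18:-→d19:-→d20:H2→d21:-→d22:-→d23:-→d24:H0 -> H0
  add 160.232.192.0/20 -> H7 at depth 20
  lookup 160.232.204.16: bits 10100000111010001100110000010000 walk d0:-→d1:-→d2:-→d3:-→d4:-→d5:-→d6:-→d7:-→d8:-→d9:-→d10:-→d11:-→d12:-→d13:-→d14:-→d15:-→d16:-→d17:-→d18:-→d19:-→d20:H7→d21:-→d22:-→d23:-→d24:H0→d25:-→d26:-→d27:-→d28:-→d29:-→d30:H2→d31:-→d32:H6 -> H6
  lookup 104.221.16.1: bits 01101000110111010001 walk d0:-→d1:-→d2:-→d3:-→d4:-→d5:-→d6:-→d7:-→d8:-→d9:-→d10:-→d11:-→d12:-→d13:-→d14:-→d15:-→d16:-→d17:-→d18:-→d19:-→d20:H5 -> H5
  add 104.208.0.0/12 -> H1 at depth 12
  lookup 104.208.1.42: bits 011010001101 walk d0:-→d1:-→d2:-→d3:-→d4:-→d5:-→d6:-→d7:-→d8:-→d9:-→d10:-→d11:-→d12:H1 -> H1
  add 31.243.40.0/22 -> H6 at depth 22
  add 31.243.0.0/16 -> H4 at depth 16
  lookup 160.232.192.0: bits 10100000111010001100 walk d0:-→d1:-→d2:-→d3:-→d4:-→d5:-→d6:-→d7:-→d8:-→d9:-→d10:-→d11:-→d12:-→d13:-→d14:-→d15:-→d16:-→d17:-→d18:-→d19:-→d20:H7 -> H7
  lookup 16.78.215.168: bits 0001 walk d0:-→d1:-→d2:-→d3:-→d4:- -> no-route
  add 0.0.0.0/0 -> H2 at depth 0
  del 31.0.0.0/8 (clear depth 8)
  add 31.243.0.0/16 -> H6 at depth 16
  del 104.208.0.0/12 (clear depth 12)
  add 104.221.16.0/20 -> H6 at depth 20
  add 31.243.0.0/16 -> H3 at depth 16
  lookup 160.232.204.27: bits 1010000011101000110011000001 walk d0:H2→d1:-→d2:-→d3:-→d4:-→d5:-→d6:-→d7:-→d8:-→d9:-→d10:-→d11:-→d12:-→d13:-→d14:-→d15:-→d16:-→d17:-→d18:-→d19:-→d20:H7→d21:-→d22:-→d23:-→d24:H0→d25:-→d26:-→d27:-→d28:- -> H0
  add 104.208.0.0/12 -> H6 at depth 12
  lookup 160.232.204.16: bits 10100000111010001100110000010000 walk d0:H2→d1:-→d2:-→d3:-→d4:-→d5:-→d6:-→d7:-→d8:-→d9:-→d10:-→d11:-→d12:-→d13:-→d14:-→d15:-→d16:-→d17:-→d18:-→d19:-→d20:H7→d21:-→d22:-→d23:-→d24:H0→d25:-→d26:-→d27:-→d28:-→d29:-→d30:H2→d31:-→d32:H6 -> H6
  lookup 160.232.192.119: bits 10100000111010001100 walk d0:H2→d1:-→d2:-→d3:-→d4:-→d5:-→d6:-→d7:-→d8:-→d9:-→d10:-→d11:-→d12:-→d13:-→d14:-→d15:-→d16:-→d17:-→d18:-→d19:-→d20:H7 -> H7
  lookup 31.243.40.20: bits 0001111111110011001010 walk d0:H2→d1:-→d2:-→d3:-→d4:-→d5:-→d6:-→d7:-→d8:-→d9:-→d10:-→d11:-→d12:-→d13:-→d14:-→d15:-→d16:H3→d17:-→d18:-→d19:-→d20:-→d21:-→d22:H6 -> H6
  lookup 14.102.228.98: bits 000 walk d0:H2→d1:-→d2:-→d3:- -> H2
  del 31.243.40.0/22 (clear depth 22)
  lookup 160.232.204.16: bits 10100000111010001100110000010000 walk d0:H2→d1:-→d2:-→d3:-→d4:-→d5:-→d6:-→d7:-→d8:-→d9:-→d10:-→d11:-→d12:-→d13:-→d14:-→d15:-→d16:-→d17:-→d18:-→d19:-→d20:H7→d21:-→d22:-→d23:-→d24:H0→d25:-→d26:-→d27:-→d28:-→d29:-→d30:H2→d31:-→d32:H6 -> H6
  lookup 160.232.204.20: bits 10100000111010001100110000010 walk d0:H2→d1:-→d2:-→d3:-→d4:-→d5:-→d6:-→d7:-→d8:-→d9:-→d10:-→d11:-→d12:-→d13:-→d14:-→d15:-→d16:-→d17:-→d18:-→d19:-→d20:H7→d21:-→d22:-→d23:-→d24:H0→d25:-→d26:-→d27:-→d28:-→d29:- -> H0
  del 160.232.204.0/24 (clear depth 24)
  lookup 160.232.204.16: bits 10100000111010001100110000010000 walk d0:H2→d1:-→d2:-→d3:-→d4:-→d5:-→d6:-→d7:-→d8:-→d9:-→d10:-→d11:-→d12:-→d13:-→d14:-→d15:-→d16:-→d17:-→d18:-→d19:-→d20:H7→d21:-→d22:-→d23:-→d24:-→d25:-→d26:-→d27:-→d28:-→d29:-→d30:H2→d31:-→d32:H6 -> H6

== LOOKUPS ==
["no-route","H0","H6","H5","H1","H7","no-route","H0","H6","H7","H6","H2","H6","H0","H6"]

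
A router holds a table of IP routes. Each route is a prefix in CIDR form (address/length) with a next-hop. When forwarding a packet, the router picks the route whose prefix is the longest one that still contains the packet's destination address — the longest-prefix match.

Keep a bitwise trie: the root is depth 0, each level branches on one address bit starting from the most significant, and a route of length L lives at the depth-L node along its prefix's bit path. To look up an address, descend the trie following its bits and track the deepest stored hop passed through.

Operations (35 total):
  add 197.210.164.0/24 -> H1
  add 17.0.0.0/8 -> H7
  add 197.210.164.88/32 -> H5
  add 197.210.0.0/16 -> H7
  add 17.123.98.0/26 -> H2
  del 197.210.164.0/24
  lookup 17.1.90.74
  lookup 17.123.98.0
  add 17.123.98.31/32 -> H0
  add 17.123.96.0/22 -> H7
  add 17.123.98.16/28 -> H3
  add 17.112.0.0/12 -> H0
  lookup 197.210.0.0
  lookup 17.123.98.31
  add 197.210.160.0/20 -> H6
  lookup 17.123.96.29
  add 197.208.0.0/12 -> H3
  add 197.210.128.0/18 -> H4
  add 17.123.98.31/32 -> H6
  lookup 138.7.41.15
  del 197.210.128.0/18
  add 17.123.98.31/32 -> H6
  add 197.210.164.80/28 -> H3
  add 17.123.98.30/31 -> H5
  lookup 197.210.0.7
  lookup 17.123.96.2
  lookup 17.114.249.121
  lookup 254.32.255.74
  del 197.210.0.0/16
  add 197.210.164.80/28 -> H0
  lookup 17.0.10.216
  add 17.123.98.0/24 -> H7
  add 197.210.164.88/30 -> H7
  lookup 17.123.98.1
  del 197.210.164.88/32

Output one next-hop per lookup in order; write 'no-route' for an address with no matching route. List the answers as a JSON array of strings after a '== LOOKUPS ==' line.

Trace:
  + 197.210.164.0/24 (H1) depth=24
  + 17.0.0.0/8 (H7) depth=8
  + 197.210.164.88/32 (H5) depth=32
  + 197.210.0.0/16 (H7) depth=16
  + 17.123.98.0/26 (H2) depth=26
  - 197.210.164.0/24 clear@24
  lookup 17.1.90.74: bits 000100010 walk d0:-→d1:-→d2:-→d3:-→d4:-→d5:-→d6:-→d7:-→d8:H7→d9:- -> H7
  lookup 17.123.98.0: bits 00010001011110110110001000 walk d0:-→d1:-→d2:-→d3:-→d4:-→d5:-→d6:-→d7:-→d8:H7→d9:-→d10:-→d11:-→d12:-→d13:-→d14:-→d15:-→d16:-→d17:-→d18:-→d19:-→d20:-→d21:-→d22:-→d23:-→d24:-→d25:-→d26:H2 -> H2
  + 17.123.98.31/32 (H0) depth=32
  + 17.123.96.0/22 (H7) depth=22
  + 17.123.98.16/28 (H3) depth=28
  + 17.112.0.0/12 (H0) depth=12
  lookup 197.210.0.0: bits 1100010111010010 walk d0:-→d1:-→d2:-→d3:-→d4:-→d5:-→d6:-→d7:-→d8:-→d9:-→d10:-→d11:-→d12:-→d13:-→d14:-→d15:-→d16:H7 -> H7
  lookup 17.123.98.31: bits 00010001011110110110001000011111 walk d0:-→d1:-→d2:-→d3:-→d4:-→d5:-→d6:-→d7:-→d8:H7→d9:-→d10:-→d11:-→d12:H0→d13:-→d14:-→d15:-→d16:-→d17:-→d18:-→d19:-→d20:-→d21:-→d22:H7→d23:-→d24:-→d25:-→d26:H2→d27:-→d28:H3→d29:-→d30:-→d31:-→d32:H0 -> H0
  + 197.210.160.0/20 (H6) depth=20
  lookup 17.123.96.29: bits 0001000101111011011000 walk d0:-→d1:-→d2:-→d3:-→d4:-→d5:-→d6:-→d7:-→d8:H7→d9:-→d10:-→d11:-→d12:H0→d13:-→d14:-→d15:-→d16:-→d17:-→d18:-→d19:-→d20:-→d21:-→d22:H7 -> H7
  + 197.208.0.0/12 (H3) depth=12
  + 197.210.128.0/18 (H4) depth=18
  + 17.123.98.31/32 (H6) depth=32
  lookup 138.7.41.15: bits 1 walk d0:-→d1:- -> no-route
  - 197.210.128.0/18 clear@18
  + 17.123.98.31/32 (H6) depth=32
  + 197.210.164.80/28 (H3) depth=28
  + 17.123.98.30/31 (H5) depth=31
  lookup 197.210.0.7: bits 1100010111010010 walk d0:-→d1:-→d2:-→d3:-→d4:-→d5:-→d6:-→d7:-→d8:-→d9:-→d10:-→d11:-→d12:H3→d13:-→d14:-→d15:-→d16:H7 -> H7
  lookup 17.123.96.2: bits 0001000101111011011000 walk d0:-→d1:-→d2:-→d3:-→d4:-→d5:-→d6:-→d7:-→d8:H7→d9:-→d10:-→d11:-→d12:H0→d13:-→d14:-→d15:-→d16:-→d17:-→d18:-→d19:-→d20:-→d21:-→d22:H7 -> H7
  lookup 17.114.249.121: bits 000100010111 walk d0:-→d1:-→d2:-→d3:-→d4:-→d5:-→d6:-→d7:-→d8:H7→d9:-→d10:-→d11:-→d12:H0 -> H0
  lookup 254.32.255.74: bits 11 walk d0:-→d1:-→d2:- -> no-route
  - 197.210.0.0/16 clear@16
  + 197.210.164.80/28 (H0) depth=28
  lookup 17.0.10.216: bits 000100010 walk d0:-→d1:-→d2:-→d3:-→d4:-→d5:-→d6:-→d7:-→d8:H7→d9:- -> H7
  + 17.123.98.0/24 (H7) depth=24
  + 197.210.164.88/30 (H7) depth=30
  lookup 17.123.98.1: bits 000100010111101101100010000 walk d0:-→d1:-→d2:-→d3:-→d4:-→d5:-→d6:-→d7:-→d8:H7→d9:-→d10:-→d11:-→d12:H0→d13:-→d14:-→d15:-→d16:-→d17:-→d18:-→d19:-→d20:-→d21:-→d22:H7→d23:-→d24:H7→d25:-→d26:H2→d27:- -> H2
  - 197.210.164.88/32 clear@32

== LOOKUPS ==
["H7","H2","H7","H0","H7","no-route","H7","H7","H0","no-route","H7","H2"]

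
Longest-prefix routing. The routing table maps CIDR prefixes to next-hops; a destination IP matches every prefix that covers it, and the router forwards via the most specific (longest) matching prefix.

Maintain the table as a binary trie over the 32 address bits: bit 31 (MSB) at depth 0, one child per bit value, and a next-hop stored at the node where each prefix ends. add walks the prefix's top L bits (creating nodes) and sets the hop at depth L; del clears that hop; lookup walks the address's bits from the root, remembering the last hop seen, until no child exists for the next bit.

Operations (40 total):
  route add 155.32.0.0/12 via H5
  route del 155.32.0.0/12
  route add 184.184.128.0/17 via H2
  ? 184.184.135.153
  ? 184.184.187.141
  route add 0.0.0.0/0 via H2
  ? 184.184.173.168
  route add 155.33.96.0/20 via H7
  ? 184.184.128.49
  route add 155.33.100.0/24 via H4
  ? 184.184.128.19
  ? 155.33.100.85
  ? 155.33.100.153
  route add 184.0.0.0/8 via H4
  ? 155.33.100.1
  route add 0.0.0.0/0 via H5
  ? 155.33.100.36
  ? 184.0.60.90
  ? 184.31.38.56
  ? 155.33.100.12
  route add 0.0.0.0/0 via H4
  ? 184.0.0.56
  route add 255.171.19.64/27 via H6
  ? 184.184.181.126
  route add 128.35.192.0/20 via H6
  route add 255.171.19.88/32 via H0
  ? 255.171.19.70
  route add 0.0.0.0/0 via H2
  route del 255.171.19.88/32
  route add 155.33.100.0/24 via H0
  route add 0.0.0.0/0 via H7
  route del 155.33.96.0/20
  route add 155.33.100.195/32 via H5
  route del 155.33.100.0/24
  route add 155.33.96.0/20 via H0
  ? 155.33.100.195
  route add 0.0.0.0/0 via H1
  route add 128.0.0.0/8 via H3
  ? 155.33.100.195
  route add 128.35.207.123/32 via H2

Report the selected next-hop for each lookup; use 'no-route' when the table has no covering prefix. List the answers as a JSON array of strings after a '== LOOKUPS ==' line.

Trace:
  + 155.32.0.0/12 (H5) depth=12
  del 155.32.0.0/12 (clear depth 12)
  + 184.184.128.0/17 (H2) depth=17
  lookup 184.184.135.153: bits 10111000101110001 walk d0:-→d1:-→d2:-→d3:-→d4:-→d5:-→d6:-→d7:-→d8:-→d9:-→d10:-→d11:-→d12:-→d13:-→d14:-→d15:-→d16:-→d17:H2 -> H2
  lookup 184.184.187.141: bits 10111000101110001 walk d0:-→d1:-→d2:-→d3:-→d4:-→d5:-→d6:-→d7:-→d8:-→d9:-→d10:-→d11:-→d12:-→d13:-→d14:-→d15:-→d16:-→d17:H2 -> H2
  + 0.0.0.0/0 (H2) depth=0
  lookup 184.184.173.168: bits 10111000101110001 walk d0:H2→d1:-→d2:-→d3:-→d4:-→d5:-→d6:-→d7:-→d8:-→d9:-→d10:-→d11:-→d12:-→d13:-→d14:-→d15:-→d16:-→d17:H2 -> H2
  + 155.33.96.0/20 (H7) depth=20
  lookup 184.184.128.49: bits 10111000101110001 walk d0:H2→d1:-→d2:-→d3:-→d4:-→d5:-→d6:-→d7:-→d8:-→d9:-→d10:-→d11:-→d12:-→d13:-→d14:-→d15:-→d16:-→d17:H2 -> H2
  + 155.33.100.0/24 (H4) depth=24
  lookup 184.184.128.19: bits 10111000101110001 walk d0:H2→d1:-→d2:-→d3:-→d4:-→d5:-→d6:-→d7:-→d8:-→d9:-→d10:-→d11:-→d12:-→d13:-→d14:-→d15:-→d16:-→d17:H2 -> H2
  lookup 155.33.100.85: bits 100110110010000101100100 walk d0:H2→d1:-→d2:-→d3:-→d4:-→d5:-→d6:-→d7:-→d8:-→d9:-→d10:-→d11:-→d12:-→d13:-→d14:-→d15:-→d16:-→d17:-→d18:-→d19:-→d20:H7→d21:-→d22:-→d23:-→d24:H4 -> H4
  lookup 155.33.100.153: bits 100110110010000101100100 walk d0:H2→d1:-→d2:-→d3:-→d4:-→d5:-→d6:-→d7:-→d8:-→d9:-→d10:-→d11:-→d12:-→d13:-→d14:-→d15:-→d16:-→d17:-→d18:-→d19:-→d20:H7→d21:-→d22:-→d23:-→d24:H4 -> H4
  + 184.0.0.0/8 (H4) depth=8
  lookup 155.33.100.1: bits 100110110010000101100100 walk d0:H2→d1:-→d2:-→d3:-→d4:-→d5:-→d6:-→d7:-→d8:-→d9:-→d10:-→d11:-→d12:-→d13:-→d14:-→d15:-→d16:-→d17:-→d18:-→d19:-→d20:H7→d21:-→d22:-→d23:-→d24:H4 -> H4
  + 0.0.0.0/0 (H5) depth=0
  lookup 155.33.100.36: bits 100110110010000101100100 walk d0:H5→d1:-→d2:-→d3:-→d4:-→d5:-→d6:-→d7:-→d8:-→d9:-→d10:-→d11:-→d12:-→d13:-→d14:-→d15:-→d16:-→d17:-→d18:-→d19:-→d20:H7→d21:-→d22:-→d23:-→d24:H4 -> H4
  lookup 184.0.60.90: bits 10111000 walk d0:H5→d1:-→d2:-→d3:-→d4:-→d5:-→d6:-→d7:-→d8:H4 -> H4
  lookup 184.31.38.56: bits 10111000 walk d0:H5→d1:-→d2:-→d3:-→d4:-→d5:-→d6:-→d7:-→d8:H4 -> H4
  lookup 155.33.100.12: bits 100110110010000101100100 walk d0:H5→d1:-→d2:-→d3:-→d4:-→d5:-→d6:-→d7:-→d8:-→d9:-→d10:-→d11:-→d12:-→d13:-→d14:-→d15:-→d16:-→d17:-→d18:-→d19:-→d20:H7→d21:-→d22:-→d23:-→d24:H4 -> H4
  + 0.0.0.0/0 (H4) depth=0
  lookup 184.0.0.56: bits 10111000 walk d0:H4→d1:-→d2:-→d3:-→d4:-→d5:-→d6:-→d7:-→d8:H4 -> H4
  + 255.171.19.64/27 (H6) depth=27
  lookup 184.184.181.126: bits 10111000101110001 walk d0:H4→d1:-→d2:-→d3:-→d4:-→d5:-→d6:-→d7:-→d8:H4→d9:-→d10:-→d11:-→d12:-→d13:-→d14:-→d15:-→d16:-→d17:H2 -> H2
  + 128.35.192.0/20 (H6) depth=20
  + 255.171.19.88/32 (H0) depth=32
  lookup 255.171.19.70: bits 111111111010101100010011010 walk d0:H4→d1:-→d2:-→d3:-→d4:-→d5:-→d6:-→d7:-→d8:-→d9:-→d10:-→d11:-→d12:-→d13:-→d14:-→d15:-→d16:-→d17:-→d18:-→d19:-→d20:-→d21:-→d22:-→d23:-→d24:-→d25:-→d26:-→d27:H6 -> H6
  + 0.0.0.0/0 (H2) depth=0
  del 255.171.19.88/32 (clear depth 32)
  + 155.33.100.0/24 (H0) depth=24
  + 0.0.0.0/0 (H7) depth=0
  del 155.33.96.0/20 (clear depth 20)
  + 155.33.100.195/32 (H5) depth=32
  del 155.33.100.0/24 (clear depth 24)
  + 155.33.96.0/20 (H0) depth=20
  lookup 155.33.100.195: bits 10011011001000010110010011000011 walk d0:H7→d1:-→d2:-→d3:-→d4:-→d5:-→d6:-→d7:-→d8:-→d9:-→d10:-→d11:-→d12:-→d13:-→d14:-→d15:-→d16:-→d17:-→d18:-→d19:-→d20:H0→d21:-→d22:-→d23:-→d24:-→d25:-→d26:-→d27:-→d28:-→d29:-→d30:-→d31:-→d32:H5 -> H5
  + 0.0.0.0/0 (H1) depth=0
  + 128.0.0.0/8 (H3) depth=8
  lookup 155.33.100.195: bits 10011011001000010110010011000011 walk d0:H1→d1:-→d2:-→d3:-→d4:-→d5:-→d6:-→d7:-→d8:-→d9:-→d10:-→d11:-→d12:-→d13:-→d14:-→d15:-→d16:-→d17:-→d18:-→d19:-→d20:H0→d21:-→d22:-→d23:-→d24:-→d25:-→d26:-→d27:-→d28:-→d29:-→d30:-→d31:-→d32:H5 -> H5
  + 128.35.207.123/32 (H2) depth=32

== LOOKUPS ==
["H2","H2","H2","H2","H2","H4","H4","H4","H4","H4","H4","H4","H4","H2","H6","H5","H5"]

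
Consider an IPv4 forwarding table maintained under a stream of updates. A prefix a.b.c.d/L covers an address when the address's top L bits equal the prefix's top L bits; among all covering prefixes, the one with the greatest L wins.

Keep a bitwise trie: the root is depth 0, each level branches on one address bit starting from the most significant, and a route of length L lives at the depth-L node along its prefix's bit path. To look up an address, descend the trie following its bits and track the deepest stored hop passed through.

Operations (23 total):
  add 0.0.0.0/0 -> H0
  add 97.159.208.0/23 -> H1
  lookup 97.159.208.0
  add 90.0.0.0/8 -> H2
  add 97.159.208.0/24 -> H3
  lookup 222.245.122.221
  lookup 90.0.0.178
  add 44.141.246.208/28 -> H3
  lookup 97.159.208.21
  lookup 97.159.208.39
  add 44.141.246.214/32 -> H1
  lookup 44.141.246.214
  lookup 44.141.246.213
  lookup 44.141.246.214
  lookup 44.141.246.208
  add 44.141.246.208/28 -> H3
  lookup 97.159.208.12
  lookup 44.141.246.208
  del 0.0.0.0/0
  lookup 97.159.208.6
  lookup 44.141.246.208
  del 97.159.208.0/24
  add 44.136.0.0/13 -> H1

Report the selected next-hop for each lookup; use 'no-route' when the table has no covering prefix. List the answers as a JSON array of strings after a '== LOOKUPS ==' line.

Apply in order:
  + 0.0.0.0/0 (H0) depth=0
  + 97.159.208.0/23 (H1) depth=23
  Q 97.159.208.0: descend 01100001100111111101000 ; hops seen [H0,H1] ; pick H1
  + 90.0.0.0/8 (H2) depth=8
  + 97.159.208.0/24 (H3) depth=24
  Q 222.245.122.221: descend ε ; hops seen [H0] ; pick H0
  Q 90.0.0.178: descend 01011010 ; hops seen [H0,H2] ; pick H2
  + 44.141.246.208/28 (H3) depth=28
  Q 97.159.208.21: descend 011000011001111111010000 ; hops seen [H0,H1,H3] ; pick H3
  Q 97.159.208.39: descend 011000011001111111010000 ; hops seen [H0,H1,H3] ; pick H3
  + 44.141.246.214/32 (H1) depth=32
  Q 44.141.246.214: descend 00101100100011011111011011010110 ; hops seen [H0,H3,H1] ; pick H1
  Q 44.141.246.213: descend 001011001000110111110110110101 ; hops seen [H0,H3] ; pick H3
  Q 44.141.246.214: descend 00101100100011011111011011010110 ; hops seen [H0,H3,H1] ; pick H1
  Q 44.141.246.208: descend 00101100100011011111011011010 ; hops seen [H0,H3] ; pick H3
  + 44.141.246.208/28 (H3) depth=28
  Q 97.159.208.12: descend 011000011001111111010000 ; hops seen [H0,H1,H3] ; pick H3
  Q 44.141.246.208: descend 00101100100011011111011011010 ; hops seen [H0,H3] ; pick H3
  del 0.0.0.0/0 (clear depth 0)
  Q 97.159.208.6: descend 011000011001111111010000 ; hops seen [H1,H3] ; pick H3
  Q 44.141.246.208: descend 00101100100011011111011011010 ; hops seen [H3] ; pick H3
  del 97.159.208.0/24 (clear depth 24)
  + 44.136.0.0/13 (H1) depth=13

== LOOKUPS ==
["H1","H0","H2","H3","H3","H1","H3","H1","H3","H3","H3","H3","H3"]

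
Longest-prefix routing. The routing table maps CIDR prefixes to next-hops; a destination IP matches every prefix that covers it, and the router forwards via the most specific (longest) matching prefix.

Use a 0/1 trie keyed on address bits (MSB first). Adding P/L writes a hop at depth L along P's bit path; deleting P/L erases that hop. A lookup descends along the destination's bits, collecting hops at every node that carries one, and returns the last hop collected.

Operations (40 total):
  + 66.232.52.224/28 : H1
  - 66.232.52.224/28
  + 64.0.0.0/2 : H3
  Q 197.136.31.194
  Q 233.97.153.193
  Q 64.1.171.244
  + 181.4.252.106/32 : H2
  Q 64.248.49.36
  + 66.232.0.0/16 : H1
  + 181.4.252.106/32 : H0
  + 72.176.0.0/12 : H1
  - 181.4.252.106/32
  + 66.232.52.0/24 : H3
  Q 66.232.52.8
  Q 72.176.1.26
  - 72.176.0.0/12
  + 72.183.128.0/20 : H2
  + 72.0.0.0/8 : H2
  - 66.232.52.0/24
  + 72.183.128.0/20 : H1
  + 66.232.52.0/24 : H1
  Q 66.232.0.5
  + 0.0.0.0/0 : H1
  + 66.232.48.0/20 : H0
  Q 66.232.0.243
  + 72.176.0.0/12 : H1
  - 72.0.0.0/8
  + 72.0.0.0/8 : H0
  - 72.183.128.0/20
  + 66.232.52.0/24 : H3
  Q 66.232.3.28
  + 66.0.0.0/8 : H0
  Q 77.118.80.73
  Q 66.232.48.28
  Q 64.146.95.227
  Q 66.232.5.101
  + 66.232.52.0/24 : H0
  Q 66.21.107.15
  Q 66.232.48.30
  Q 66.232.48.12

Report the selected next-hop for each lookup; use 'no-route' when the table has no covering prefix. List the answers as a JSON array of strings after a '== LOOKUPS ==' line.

Apply in order:
  add 66.232.52.224/28 -> H1 at depth 28
  del 66.232.52.224/28 (clear depth 28)
  add 64.0.0.0/2 -> H3 at depth 2
  lookup 197.136.31.194: bits ε walk d0:- -> no-route
  lookup 233.97.153.193: bits ε walk d0:- -> no-route
  lookup 64.1.171.244: bits 010000 walk d0:-→d1:-→d2:H3→d3:-→d4:-→d5:-→d6:- -> H3
  add 181.4.252.106/32 -> H2 at depth 32
  lookup 64.248.49.36: bits 010000 walk d0:-→d1:-→d2:H3→d3:-→d4:-→d5:-→d6:- -> H3
  add 66.232.0.0/16 -> H1 at depth 16
  add 181.4.252.106/32 -> H0 at depth 32
  add 72.176.0.0/12 -> H1 at depth 12
  del 181.4.252.106/32 (clear depth 32)
  add 66.232.52.0/24 -> H3 at depth 24
  lookup 66.232.52.8: bits 010000101110100000110100 walk d0:-→d1:-→d2:H3→d3:-→d4:-→d5:-→d6:-→d7:-→d8:-→d9:-→d10:-→d11:-→d12:-→d13:-→d14:-→d15:-→d16:H1→d17:-→d18:-→d19:-→d20:-→d21:-→d22:-→d23:-→d24:H3 -> H3
  lookup 72.176.1.26: bits 010010001011 walk d0:-→d1:-→d2:H3→d3:-→d4:-→d5:-→d6:-→d7:-→d8:-→d9:-→d10:-→d11:-→d12:H1 -> H1
  del 72.176.0.0/12 (clear depth 12)
  add 72.183.128.0/20 -> H2 at depth 20
  add 72.0.0.0/8 -> H2 at depth 8
  del 66.232.52.0/24 (clear depth 24)
  add 72.183.128.0/20 -> H1 at depth 20
  add 66.232.52.0/24 -> H1 at depth 24
  lookup 66.232.0.5: bits 010000101110100000 walk d0:-→d1:-→d2:H3→d3:-→d4:-→d5:-→d6:-→d7:-→d8:-→d9:-→d10:-→d11:-→d12:-→d13:-→d14:-→d15:-→d16:H1→d17:-→d18:- -> H1
  add 0.0.0.0/0 -> H1 at depth 0
  add 66.232.48.0/20 -> H0 at depth 20
  lookup 66.232.0.243: bits 010000101110100000 walk d0:H1→d1:-→d2:H3→d3:-→d4:-→d5:-→d6:-→d7:-→d8:-→d9:-→d10:-→d11:-→d12:-→d13:-→d14:-→d15:-→d16:H1→d17:-→d18:- -> H1
  add 72.176.0.0/12 -> H1 at depth 12
  del 72.0.0.0/8 (clear depth 8)
  add 72.0.0.0/8 -> H0 at depth 8
  del 72.183.128.0/20 (clear depth 20)
  add 66.232.52.0/24 -> H3 at depth 24
  lookup 66.232.3.28: bits 010000101110100000 walk d0:H1→d1:-→d2:H3→d3:-→d4:-→d5:-→d6:-→d7:-→d8:-→d9:-→d10:-→d11:-→d12:-→d13:-→d14:-→d15:-→d16:H1→d17:-→d18:- -> H1
  add 66.0.0.0/8 -> H0 at depth 8
  lookup 77.118.80.73: bits 01001 walk d0:H1→d1:-→d2:H3→d3:-→d4:-→d5:- -> H3
  lookup 66.232.48.28: bits 010000101110100000110 walk d0:H1→d1:-→d2:H3→d3:-→d4:-→d5:-→d6:-→d7:-→d8:H0→d9:-→d10:-→d11:-→d12:-→d13:-→d14:-→d15:-→d16:H1→d17:-→d18:-→d19:-→d20:H0→d21:- -> H0
  lookup 64.146.95.227: bits 010000 walk d0:H1→d1:-→d2:H3→d3:-→d4:-→d5:-→d6:- -> H3
  lookup 66.232.5.101: bits 010000101110100000 walk d0:H1→d1:-→d2:H3→d3:-→d4:-→d5:-→d6:-→d7:-→d8:H0→d9:-→d10:-→d11:-→d12:-→d13:-→d14:-→d15:-→d16:H1→d17:-→d18:- -> H1
  add 66.232.52.0/24 -> H0 at depth 24
  lookup 66.21.107.15: bits 01000010 walk d0:H1→d1:-→d2:H3→d3:-→d4:-→d5:-→d6:-→d7:-→d8:H0 -> H0
  lookup 66.232.48.30: bits 010000101110100000110 walk d0:H1→d1:-→d2:H3→d3:-→d4:-→d5:-→d6:-→d7:-→d8:H0→d9:-→d10:-→d11:-→d12:-→d13:-→d14:-→d15:-→d16:H1→d17:-→d18:-→d19:-→d20:H0→d21:- -> H0
  lookup 66.232.48.12: bits 010000101110100000110 walk d0:H1→d1:-→d2:H3→d3:-→d4:-→d5:-→d6:-→d7:-→d8:H0→d9:-→d10:-→d11:-→d12:-→d13:-→d14:-→d15:-→d16:H1→d17:-→d18:-→d19:-→d20:H0→d21:- -> H0

== LOOKUPS ==
["no-route","no-route","H3","H3","H3","H1","H1","H1","H1","H3","H0","H3","H1","H0","H0","H0"]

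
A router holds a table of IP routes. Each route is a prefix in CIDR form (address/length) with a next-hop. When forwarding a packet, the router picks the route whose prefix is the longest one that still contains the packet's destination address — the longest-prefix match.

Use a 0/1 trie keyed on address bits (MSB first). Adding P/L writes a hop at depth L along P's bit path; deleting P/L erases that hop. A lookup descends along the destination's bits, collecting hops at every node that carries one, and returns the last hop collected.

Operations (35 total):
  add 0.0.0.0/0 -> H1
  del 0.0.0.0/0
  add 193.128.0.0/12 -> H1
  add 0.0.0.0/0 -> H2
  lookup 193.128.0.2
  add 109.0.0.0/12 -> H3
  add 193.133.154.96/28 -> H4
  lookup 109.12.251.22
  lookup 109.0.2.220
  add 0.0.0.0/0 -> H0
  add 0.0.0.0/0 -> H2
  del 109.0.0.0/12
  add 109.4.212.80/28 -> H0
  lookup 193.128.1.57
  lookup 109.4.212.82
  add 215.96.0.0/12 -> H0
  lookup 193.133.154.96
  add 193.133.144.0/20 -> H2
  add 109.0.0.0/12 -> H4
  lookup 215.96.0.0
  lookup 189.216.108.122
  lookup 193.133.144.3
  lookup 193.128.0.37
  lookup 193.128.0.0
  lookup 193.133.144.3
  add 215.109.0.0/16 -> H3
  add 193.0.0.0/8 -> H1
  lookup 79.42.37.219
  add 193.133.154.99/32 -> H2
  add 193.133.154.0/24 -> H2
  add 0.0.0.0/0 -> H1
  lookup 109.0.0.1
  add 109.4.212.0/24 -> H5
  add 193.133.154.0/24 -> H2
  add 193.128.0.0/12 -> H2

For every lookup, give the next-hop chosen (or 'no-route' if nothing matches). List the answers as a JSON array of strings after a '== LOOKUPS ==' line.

Process each operation:
  add 0.0.0.0/0 -> H1 at depth 0
  - 0.0.0.0/0 clear@0
  add 193.128.0.0/12 -> H1 at depth 12
  add 0.0.0.0/0 -> H2 at depth 0
  Q 193.128.0.2: descend 110000011000 ; hops seen [H2,H1] ; pick H1
  add 109.0.0.0/12 -> H3 at depth 12
  add 193.133.154.96/28 -> H4 at depth 28
  Q 109.12.251.22: descend 011011010000 ; hops seen [H2,H3] ; pick H3
  Q 109.0.2.220: descend 011011010000 ; hops seen [H2,H3] ; pick H3
  add 0.0.0.0/0 -> H0 at depth 0
  add 0.0.0.0/0 -> H2 at depth 0
  - 109.0.0.0/12 clear@12
  add 109.4.212.80/28 -> H0 at depth 28
  Q 193.128.1.57: descend 1100000110000 ; hops seen [H2,H1] ; pick H1
  Q 109.4.212.82: descend 0110110100000100110101000101 ; hops seen [H2,H0] ; pick H0
  add 215.96.0.0/12 -> H0 at depth 12
  Q 193.133.154.96: descend 1100000110000101100110100110 ; hops seen [H2,H1,H4] ; pick H4
  add 193.133.144.0/20 -> H2 at depth 20
  add 109.0.0.0/12 -> H4 at depth 12
  Q 215.96.0.0: descend 110101110110 ; hops seen [H2,H0] ; pick H0
  Q 189.216.108.122: descend 1 ; hops seen [H2] ; pick H2
  Q 193.133.144.3: descend 11000001100001011001 ; hops seen [H2,H1,H2] ; pick H2
  Q 193.128.0.37: descend 1100000110000 ; hops seen [H2,H1] ; pick H1
  Q 193.128.0.0: descend 1100000110000 ; hops seen [H2,H1] ; pick H1
  Q 193.133.144.3: descend 11000001100001011001 ; hops seen [H2,H1,H2] ; pick H2
  add 215.109.0.0/16 -> H3 at depth 16
  add 193.0.0.0/8 -> H1 at depth 8
  Q 79.42.37.219: descend 01 ; hops seen [H2] ; pick H2
  add 193.133.154.99/32 -> H2 at depth 32
  add 193.133.154.0/24 -> H2 at depth 24
  add 0.0.0.0/0 -> H1 at depth 0
  Q 109.0.0.1: descend 0110110100000 ; hops seen [H1,H4] ; pick H4
  add 109.4.212.0/24 -> H5 at depth 24
  add 193.133.154.0/24 -> H2 at depth 24
  add 193.128.0.0/12 -> H2 at depth 12

== LOOKUPS ==
["H1","H3","H3","H1","H0","H4","H0","H2","H2","H1","H1","H2","H2","H4"]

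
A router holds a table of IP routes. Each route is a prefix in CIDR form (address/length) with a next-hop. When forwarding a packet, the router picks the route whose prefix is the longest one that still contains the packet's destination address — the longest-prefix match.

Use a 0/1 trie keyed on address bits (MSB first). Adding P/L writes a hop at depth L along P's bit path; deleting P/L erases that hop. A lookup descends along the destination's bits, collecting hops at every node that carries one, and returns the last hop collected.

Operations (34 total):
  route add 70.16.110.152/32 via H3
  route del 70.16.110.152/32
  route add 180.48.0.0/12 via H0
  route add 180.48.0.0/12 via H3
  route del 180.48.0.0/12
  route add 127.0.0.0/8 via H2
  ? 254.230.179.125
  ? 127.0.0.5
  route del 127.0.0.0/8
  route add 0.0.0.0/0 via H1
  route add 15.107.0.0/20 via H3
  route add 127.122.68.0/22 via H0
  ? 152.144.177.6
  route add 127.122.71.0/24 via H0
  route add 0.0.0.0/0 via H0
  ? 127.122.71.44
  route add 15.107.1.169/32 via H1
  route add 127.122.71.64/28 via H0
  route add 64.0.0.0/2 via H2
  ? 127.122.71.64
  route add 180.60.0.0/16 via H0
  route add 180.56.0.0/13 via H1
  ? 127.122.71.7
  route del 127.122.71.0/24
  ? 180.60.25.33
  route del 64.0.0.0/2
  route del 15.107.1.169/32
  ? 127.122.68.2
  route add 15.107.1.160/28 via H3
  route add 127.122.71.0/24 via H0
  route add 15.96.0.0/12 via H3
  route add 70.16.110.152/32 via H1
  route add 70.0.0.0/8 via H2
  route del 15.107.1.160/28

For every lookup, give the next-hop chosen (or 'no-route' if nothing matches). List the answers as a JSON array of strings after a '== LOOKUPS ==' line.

Trace:
  add 70.16.110.152/32 -> H3 at depth 32
  del 70.16.110.152/32 (clear depth 32)
  add 180.48.0.0/12 -> H0 at depth 12
  add 180.48.0.0/12 -> H3 at depth 12
  del 180.48.0.0/12 (clear depth 12)
  add 127.0.0.0/8 -> H2 at depth 8
  ? 254.230.179.125  path d0:-→d1:-  best=no-route
  ? 127.0.0.5  path d0:-→d1:-→d2:-→d3:-→d4:-→d5:-→d6:-→d7:-→d8:H2  best=H2
  del 127.0.0.0/8 (clear depth 8)
  add 0.0.0.0/0 -> H1 at depth 0
  add 15.107.0.0/20 -> H3 at depth 20
  add 127.122.68.0/22 -> H0 at depth 22
  ? 152.144.177.6  path d0:H1→d1:-→d2:-  best=H1
  add 127.122.71.0/24 -> H0 at depth 24
  add 0.0.0.0/0 -> H0 at depth 0
  ? 127.122.71.44  path d0:H0→d1:-→d2:-→d3:-→d4:-→d5:-→d6:-→d7:-→d8:-→d9:-→d10:-→d11:-→d12:-→d13:-→d14:-→d15:-→d16:-→d17:-→d18:-→d19:-→d20:-→d21:-→d22:H0→d23:-→d24:H0  best=H0
  add 15.107.1.169/32 -> H1 at depth 32
  add 127.122.71.64/28 -> H0 at depth 28
  add 64.0.0.0/2 -> H2 at depth 2
  ? 127.122.71.64  path d0:H0→d1:-→d2:H2→d3:-→d4:-→d5:-→d6:-→d7:-→d8:-→d9:-→d10:-→d11:-→d12:-→d13:-→d14:-→d15:-→d16:-→d17:-→d18:-→d19:-→d20:-→d21:-→d22:H0→d23:-→d24:H0→d25:-→d26:-→d27:-→d28:H0  best=H0
  add 180.60.0.0/16 -> H0 at depth 16
  add 180.56.0.0/13 -> H1 at depth 13
  ? 127.122.71.7  path d0:H0→d1:-→d2:H2→d3:-→d4:-→d5:-→d6:-→d7:-→d8:-→d9:-→d10:-→d11:-→d12:-→d13:-→d14:-→d15:-→d16:-→d17:-→d18:-→d19:-→d20:-→d21:-→d22:H0→d23:-→d24:H0→d25:-  best=H0
  del 127.122.71.0/24 (clear depth 24)
  ? 180.60.25.33  path d0:H0→d1:-→d2:-→d3:-→d4:-→d5:-→d6:-→d7:-→d8:-→d9:-→d10:-→d11:-→d12:-→d13:H1→d14:-→d15:-→d16:H0  best=H0
  del 64.0.0.0/2 (clear depth 2)
  del 15.107.1.169/32 (clear depth 32)
  ? 127.122.68.2  path d0:H0→d1:-→d2:-→d3:-→d4:-→d5:-→d6:-→d7:-→d8:-→d9:-→d10:-→d11:-→d12:-→d13:-→d14:-→d15:-→d16:-→d17:-→d18:-→d19:-→d20:-→d21:-→d22:H0  best=H0
  add 15.107.1.160/28 -> H3 at depth 28
  add 127.122.71.0/24 -> H0 at depth 24
  add 15.96.0.0/12 -> H3 at depth 12
  add 70.16.110.152/32 -> H1 at depth 32
  add 70.0.0.0/8 -> H2 at depth 8
  del 15.107.1.160/28 (clear depth 28)

== LOOKUPS ==
["no-route","H2","H1","H0","H0","H0","H0","H0"]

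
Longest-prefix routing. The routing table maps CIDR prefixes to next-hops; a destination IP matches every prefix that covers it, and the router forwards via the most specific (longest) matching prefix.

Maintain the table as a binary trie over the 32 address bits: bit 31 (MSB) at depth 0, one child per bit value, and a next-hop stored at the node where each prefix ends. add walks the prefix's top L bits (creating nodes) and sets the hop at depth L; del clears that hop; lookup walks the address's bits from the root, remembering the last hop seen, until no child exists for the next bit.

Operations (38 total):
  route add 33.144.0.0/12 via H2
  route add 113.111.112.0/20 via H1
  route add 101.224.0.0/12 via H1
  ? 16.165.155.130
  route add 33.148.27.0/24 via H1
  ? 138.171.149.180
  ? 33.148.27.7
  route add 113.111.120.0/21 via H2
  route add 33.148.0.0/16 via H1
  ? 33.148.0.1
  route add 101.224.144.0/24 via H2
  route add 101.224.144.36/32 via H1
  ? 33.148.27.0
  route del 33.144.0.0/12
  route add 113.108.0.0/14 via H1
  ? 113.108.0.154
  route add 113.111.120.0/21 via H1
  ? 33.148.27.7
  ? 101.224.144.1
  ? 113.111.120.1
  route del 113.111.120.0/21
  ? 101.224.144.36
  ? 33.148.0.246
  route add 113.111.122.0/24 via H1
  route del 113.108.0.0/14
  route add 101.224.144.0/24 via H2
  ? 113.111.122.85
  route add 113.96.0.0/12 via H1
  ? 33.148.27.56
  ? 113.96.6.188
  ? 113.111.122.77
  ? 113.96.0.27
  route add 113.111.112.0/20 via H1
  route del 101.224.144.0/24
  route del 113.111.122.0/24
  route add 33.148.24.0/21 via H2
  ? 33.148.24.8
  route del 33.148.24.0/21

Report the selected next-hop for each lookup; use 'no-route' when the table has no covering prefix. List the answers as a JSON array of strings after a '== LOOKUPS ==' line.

Apply in order:
  add 33.144.0.0/12 -> H2 at depth 12
  add 113.111.112.0/20 -> H1 at depth 20
  add 101.224.0.0/12 -> H1 at depth 12
  lookup 16.165.155.130: bits 00 walk d0:-→d1:-→d2:- -> no-route
  add 33.148.27.0/24 -> H1 at depth 24
  lookup 138.171.149.180: bits ε walk d0:- -> no-route
  lookup 33.148.27.7: bits 001000011001010000011011 walk d0:-→d1:-→d2:-→d3:-→d4:-→d5:-→d6:-→d7:-→d8:-→d9:-→d10:-→d11:-→d12:H2→d13:-→d14:-→d15:-→d16:-→d17:-→d18:-→d19:-→d20:-→d21:-→d22:-→d23:-→d24:H1 -> H1
  add 113.111.120.0/21 -> H2 at depth 21
  add 33.148.0.0/16 -> H1 at depth 16
  lookup 33.148.0.1: bits 0010000110010100000 walk d0:-→d1:-→d2:-→d3:-→d4:-→d5:-→d6:-→d7:-→d8:-→d9:-→d10:-→d11:-→d12:H2→d13:-→d14:-→d15:-→d16:H1→d17:-→d18:-→d19:- -> H1
  add 101.224.144.0/24 -> H2 at depth 24
  add 101.224.144.36/32 -> H1 at depth 32
  lookup 33.148.27.0: bits 001000011001010000011011 walk d0:-→d1:-→d2:-→d3:-→d4:-→d5:-→d6:-→d7:-→d8:-→d9:-→d10:-→d11:-→d12:H2→d13:-→d14:-→d15:-→d16:H1→d17:-→d18:-→d19:-→d20:-→d21:-→d22:-→d23:-→d24:H1 -> H1
  del 33.144.0.0/12 (clear depth 12)
  add 113.108.0.0/14 -> H1 at depth 14
  lookup 113.108.0.154: bits 01110001011011 walk d0:-→d1:-→d2:-→d3:-→d4:-→d5:-→d6:-→d7:-→d8:-→d9:-→d10:-→d11:-→d12:-→d13:-→d14:H1 -> H1
  add 113.111.120.0/21 -> H1 at depth 21
  lookup 33.148.27.7: bits 001000011001010000011011 walk d0:-→d1:-→d2:-→d3:-→d4:-→d5:-→d6:-→d7:-→d8:-→d9:-→d10:-→d11:-→d12:-→d13:-→d14:-→d15:-→d16:H1→d17:-→d18:-→d19:-→d20:-→d21:-→d22:-→d23:-→d24:H1 -> H1
  lookup 101.224.144.1: bits 01100101111000001001000000 walk d0:-→d1:-→d2:-→d3:-→d4:-→d5:-→d6:-→d7:-→d8:-→d9:-→d10:-→d11:-→d12:H1→d13:-→d14:-→d15:-→d16:-→d17:-→d18:-→d19:-→d20:-→d21:-→d22:-→d23:-→d24:H2→d25:-→d26:- -> H2
  lookup 113.111.120.1: bits 011100010110111101111 walk d0:-→d1:-→d2:-→d3:-→d4:-→d5:-→d6:-→d7:-→d8:-→d9:-→d10:-→d11:-→d12:-→d13:-→d14:H1→d15:-→d16:-→d17:-→d18:-→d19:-→d20:H1→d21:H1 -> H1
  del 113.111.120.0/21 (clear depth 21)
  lookup 101.224.144.36: bits 01100101111000001001000000100100 walk d0:-→d1:-→d2:-→d3:-→d4:-→d5:-→d6:-→d7:-→d8:-→d9:-→d10:-→d11:-→d12:H1→d13:-→d14:-→d15:-→d16:-→d17:-→d18:-→d19:-→d20:-→d21:-→d22:-→d23:-→d24:H2→d25:-→d26:-→d27:-→d28:-→d29:-→d30:-→d31:-→d32:H1 -> H1
  lookup 33.148.0.246: bits 0010000110010100000 walk d0:-→d1:-→d2:-→d3:-→d4:-→d5:-→d6:-→d7:-→d8:-→d9:-→d10:-→d11:-→d12:-→d13:-→d14:-→d15:-→d16:H1→d17:-→d18:-→d19:- -> H1
  add 113.111.122.0/24 -> H1 at depth 24
  del 113.108.0.0/14 (clear depth 14)
  add 101.224.144.0/24 -> H2 at depth 24
  lookup 113.111.122.85: bits 011100010110111101111010 walk d0:-→d1:-→d2:-→d3:-→d4:-→d5:-→d6:-→d7:-→d8:-→d9:-→d10:-→d11:-→d12:-→d13:-→d14:-→d15:-→d16:-→d17:-→d18:-→d19:-→d20:H1→d21:-→d22:-→d23:-→d24:H1 -> H1
  add 113.96.0.0/12 -> H1 at depth 12
  lookup 33.148.27.56: bits 001000011001010000011011 walk d0:-→d1:-→d2:-→d3:-→d4:-→d5:-→d6:-→d7:-→d8:-→d9:-→d10:-→d11:-→d12:-→d13:-→d14:-→d15:-→d16:H1→d17:-→d18:-→d19:-→d20:-→d21:-→d22:-→d23:-→d24:H1 -> H1
  lookup 113.96.6.188: bits 011100010110 walk d0:-→d1:-→d2:-→d3:-→d4:-→d5:-→d6:-→d7:-→d8:-→d9:-→d10:-→d11:-→d12:H1 -> H1
  lookup 113.111.122.77: bits 011100010110111101111010 walk d0:-→d1:-→d2:-→d3:-→d4:-→d5:-→d6:-→d7:-→d8:-→d9:-→d10:-→d11:-→d12:H1→d13:-→d14:-→d15:-→d16:-→d17:-→d18:-→d19:-→d20:H1→d21:-→d22:-→d23:-→d24:H1 -> H1
  lookup 113.96.0.27: bits 011100010110 walk d0:-→d1:-→d2:-→d3:-→d4:-→d5:-→d6:-→d7:-→d8:-→d9:-→d10:-→d11:-→d12:H1 -> H1
  add 113.111.112.0/20 -> H1 at depth 20
  del 101.224.144.0/24 (clear depth 24)
  del 113.111.122.0/24 (clear depth 24)
  add 33.148.24.0/21 -> H2 at depth 21
  lookup 33.148.24.8: bits 0010000110010100000110 walk d0:-→d1:-→d2:-→d3:-→d4:-→d5:-→d6:-→d7:-→d8:-→d9:-→d10:-→d11:-→d12:-→d13:-→d14:-→d15:-→d16:H1→d17:-→d18:-→d19:-→d20:-→d21:H2→d22:- -> H2
  del 33.148.24.0/21 (clear depth 21)

== LOOKUPS ==
["no-route","no-route","H1","H1","H1","H1","H1","H2","H1","H1","H1","H1","H1","H1","H1","H1","H2"]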